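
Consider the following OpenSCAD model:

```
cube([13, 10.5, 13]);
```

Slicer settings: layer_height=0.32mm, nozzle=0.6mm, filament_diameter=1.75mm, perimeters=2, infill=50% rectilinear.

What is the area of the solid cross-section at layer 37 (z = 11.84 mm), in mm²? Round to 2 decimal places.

136.50 mm²

At z = 11.84 mm: the cube (footprint 13×10.5) is included at this height (area 136.50 mm²). Overall, the cross-section is a single solid region. Net area = 136.50 mm².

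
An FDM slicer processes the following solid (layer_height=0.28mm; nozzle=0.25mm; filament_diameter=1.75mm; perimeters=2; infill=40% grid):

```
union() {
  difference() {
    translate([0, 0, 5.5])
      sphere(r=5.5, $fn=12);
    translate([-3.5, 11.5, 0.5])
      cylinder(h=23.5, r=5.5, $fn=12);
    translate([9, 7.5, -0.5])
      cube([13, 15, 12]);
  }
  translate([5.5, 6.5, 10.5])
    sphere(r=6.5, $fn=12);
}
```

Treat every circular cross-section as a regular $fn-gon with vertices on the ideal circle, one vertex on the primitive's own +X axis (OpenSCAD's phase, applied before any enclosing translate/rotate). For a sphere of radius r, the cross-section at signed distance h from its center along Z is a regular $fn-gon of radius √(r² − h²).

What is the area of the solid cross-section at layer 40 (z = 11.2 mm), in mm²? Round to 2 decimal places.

125.28 mm²

At z = 11.2 mm: the sphere is absent (|z−center|=5.700 > r=5.5); the cylinder at (-3.5, 11.5): section is a regular 12-gon, circumradius r=5.5 (area = (12/2)·5.500²·sin(360°/12) = 90.75 mm²); the cube at (9, 7.5) (footprint 13×15) is included at this height (area 195.00 mm²); Taking the first minus the rest: the first operand is absent here, so nothing remains; the r=6.5 sphere at (5.5, 6.5) contributes a regular 12-gon of circumradius √(6.5²−0.7²) = 6.462 (area = (12/2)·6.462²·sin(360°/12) = 125.28 mm²); Combining (union): only the r=6.5 sphere at (5.5, 6.5) is present, so the union is just that shape — area = 125.28 mm². Overall, the cross-section is a single solid region. Net area = 125.28 mm².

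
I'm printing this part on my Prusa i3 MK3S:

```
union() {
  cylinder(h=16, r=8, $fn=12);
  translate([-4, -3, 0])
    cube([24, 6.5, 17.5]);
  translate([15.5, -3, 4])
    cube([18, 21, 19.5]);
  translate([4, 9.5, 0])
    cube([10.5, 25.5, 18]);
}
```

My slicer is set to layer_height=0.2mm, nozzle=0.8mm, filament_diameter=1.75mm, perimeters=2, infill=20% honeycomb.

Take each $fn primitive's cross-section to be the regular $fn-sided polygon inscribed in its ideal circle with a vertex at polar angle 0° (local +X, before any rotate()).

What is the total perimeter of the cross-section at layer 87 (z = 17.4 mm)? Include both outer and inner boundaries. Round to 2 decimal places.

At z = 17.4 mm: the cylinder does not reach this height (z outside [0, 16]); the cube at (-4, -3) (footprint 24×6.5) is included at this height (perimeter 61.00 mm); the 18×21 cube at (15.5, -3) contributes its full rectangle (perimeter 78.00 mm); the cube at (4, 9.5) is present — its section is the full 10.5×25.5 rectangle (perimeter 72.00 mm); Merging all regions: the regions partially overlap (shared area 29.25 mm²), so the edge portions inside another operand are dropped and the merged outline is re-measured after clipping — boundary = 189.00 mm. Overall, the cross-section has 2 separate islands. Total boundary length (outer) = 189.00 mm.

189.00 mm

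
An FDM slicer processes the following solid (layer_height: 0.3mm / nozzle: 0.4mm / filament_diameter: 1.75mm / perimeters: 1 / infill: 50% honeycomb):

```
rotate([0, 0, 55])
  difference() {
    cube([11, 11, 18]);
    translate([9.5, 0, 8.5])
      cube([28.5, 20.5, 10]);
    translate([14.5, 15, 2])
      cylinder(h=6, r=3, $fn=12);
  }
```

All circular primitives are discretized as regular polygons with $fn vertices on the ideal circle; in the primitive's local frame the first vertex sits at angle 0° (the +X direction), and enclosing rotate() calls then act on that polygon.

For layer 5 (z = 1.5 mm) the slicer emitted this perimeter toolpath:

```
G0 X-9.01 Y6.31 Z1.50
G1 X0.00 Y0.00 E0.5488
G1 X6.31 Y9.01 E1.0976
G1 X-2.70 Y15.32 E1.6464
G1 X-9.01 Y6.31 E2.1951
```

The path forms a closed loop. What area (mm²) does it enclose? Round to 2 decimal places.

Apply the shoelace formula to the sequence of (X, Y) vertices; enclosed area = 121.00 mm².

121.00 mm²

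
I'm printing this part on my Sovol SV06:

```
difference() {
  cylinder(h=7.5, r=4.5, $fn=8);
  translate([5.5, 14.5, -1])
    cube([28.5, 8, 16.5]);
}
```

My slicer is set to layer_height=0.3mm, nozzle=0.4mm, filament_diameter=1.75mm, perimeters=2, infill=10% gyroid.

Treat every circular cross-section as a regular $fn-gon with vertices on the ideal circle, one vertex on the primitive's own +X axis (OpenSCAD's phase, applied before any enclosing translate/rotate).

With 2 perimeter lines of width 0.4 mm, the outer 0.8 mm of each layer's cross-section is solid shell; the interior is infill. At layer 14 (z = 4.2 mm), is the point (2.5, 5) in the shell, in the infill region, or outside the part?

At z = 4.2 mm: the cylinder: section is a regular 8-gon, circumradius r=4.5; the 28.5×8 cube at (5.5, 14.5) contributes its full rectangle; Taking the first minus the rest: starting from the r=4.5 cylinder, the 28.5×8 cube at (5.5, 14.5) misses the remaining region (no effect) — 1 connected region. Overall, the cross-section is a single solid region. The nearest boundary edge runs (0.00, 4.50)→(3.18, 3.18); distance from the point to it = 1.42 mm. The point is not inside any of the regions above, so it lies outside the cross-section (1.42 mm from the nearest boundary).

outside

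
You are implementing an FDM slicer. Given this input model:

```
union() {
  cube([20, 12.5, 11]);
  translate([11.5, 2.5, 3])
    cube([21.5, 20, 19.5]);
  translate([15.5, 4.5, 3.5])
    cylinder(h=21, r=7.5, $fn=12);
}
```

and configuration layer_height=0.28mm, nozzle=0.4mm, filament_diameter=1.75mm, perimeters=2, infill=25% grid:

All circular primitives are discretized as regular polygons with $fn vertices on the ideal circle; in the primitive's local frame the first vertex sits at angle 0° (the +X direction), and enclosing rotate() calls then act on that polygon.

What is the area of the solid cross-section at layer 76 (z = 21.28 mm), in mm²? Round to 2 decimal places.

506.26 mm²

At z = 21.28 mm: the cube does not reach this height (z outside [0, 11]); the cube at (11.5, 2.5) is present — its section is the full 21.5×20 rectangle (area 430.00 mm²); the r=7.5 cylinder at (15.5, 4.5) gives a regular 12-gon of circumradius 7.5 (constant along its height) (area = (12/2)·7.500²·sin(360°/12) = 168.75 mm²); Taking the union: the regions partially overlap — summed areas 598.75 mm² minus the doubly-counted overlap 92.49 mm² gives 506.26 mm² — area = 506.26 mm². Overall, the cross-section is a single solid region. Net area = 506.26 mm².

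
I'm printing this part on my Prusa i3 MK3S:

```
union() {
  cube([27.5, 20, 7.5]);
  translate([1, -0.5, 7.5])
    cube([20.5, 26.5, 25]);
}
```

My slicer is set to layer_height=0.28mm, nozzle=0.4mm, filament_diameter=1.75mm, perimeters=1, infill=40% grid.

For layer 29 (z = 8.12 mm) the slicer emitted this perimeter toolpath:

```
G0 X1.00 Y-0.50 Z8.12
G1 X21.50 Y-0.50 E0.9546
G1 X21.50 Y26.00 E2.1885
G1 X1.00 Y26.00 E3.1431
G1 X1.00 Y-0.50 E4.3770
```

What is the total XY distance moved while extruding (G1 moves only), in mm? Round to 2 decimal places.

94.00 mm

Sum the Euclidean lengths of each G1 segment: total = 94.00 mm.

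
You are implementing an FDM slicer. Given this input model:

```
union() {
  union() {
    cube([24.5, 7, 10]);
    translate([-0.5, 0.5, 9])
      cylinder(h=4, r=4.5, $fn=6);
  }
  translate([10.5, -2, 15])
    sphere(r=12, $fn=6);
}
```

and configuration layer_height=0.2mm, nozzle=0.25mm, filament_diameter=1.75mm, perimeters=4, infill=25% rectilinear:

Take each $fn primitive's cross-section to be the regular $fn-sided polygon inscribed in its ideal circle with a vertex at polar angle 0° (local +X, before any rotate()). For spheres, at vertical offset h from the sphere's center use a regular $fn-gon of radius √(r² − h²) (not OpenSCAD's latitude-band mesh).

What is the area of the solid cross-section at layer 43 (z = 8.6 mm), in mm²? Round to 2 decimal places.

At z = 8.6 mm: the cube is present — its section is the full 24.5×7 rectangle (area 171.50 mm²); the cylinder at (-0.5, 0.5) is absent (z outside [9, 13]); Merging all regions: only the 24.5×7 cube is present, so the union is just that shape — area = 171.50 mm²; the r=12 sphere at (10.5, -2) slices to a regular 6-gon of circumradius 10.151 (√(r²−h²) with h=6.4 from center) (area = (6/2)·10.151²·sin(360°/6) = 267.71 mm²); Merging all regions: the regions partially overlap — summed areas 439.21 mm² minus the doubly-counted overlap 95.56 mm² gives 343.65 mm² — area = 343.65 mm². Overall, the cross-section is a single solid region. Net area = 343.65 mm².

343.65 mm²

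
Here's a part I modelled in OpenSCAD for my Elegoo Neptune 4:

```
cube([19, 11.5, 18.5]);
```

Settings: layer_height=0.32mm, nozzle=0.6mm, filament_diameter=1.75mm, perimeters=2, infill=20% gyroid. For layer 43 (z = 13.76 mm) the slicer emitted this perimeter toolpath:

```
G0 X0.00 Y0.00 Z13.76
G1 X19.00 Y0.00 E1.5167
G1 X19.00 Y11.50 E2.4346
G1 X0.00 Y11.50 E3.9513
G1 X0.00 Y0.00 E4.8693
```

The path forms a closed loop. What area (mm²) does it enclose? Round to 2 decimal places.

218.50 mm²

Apply the shoelace formula to the sequence of (X, Y) vertices; enclosed area = 218.50 mm².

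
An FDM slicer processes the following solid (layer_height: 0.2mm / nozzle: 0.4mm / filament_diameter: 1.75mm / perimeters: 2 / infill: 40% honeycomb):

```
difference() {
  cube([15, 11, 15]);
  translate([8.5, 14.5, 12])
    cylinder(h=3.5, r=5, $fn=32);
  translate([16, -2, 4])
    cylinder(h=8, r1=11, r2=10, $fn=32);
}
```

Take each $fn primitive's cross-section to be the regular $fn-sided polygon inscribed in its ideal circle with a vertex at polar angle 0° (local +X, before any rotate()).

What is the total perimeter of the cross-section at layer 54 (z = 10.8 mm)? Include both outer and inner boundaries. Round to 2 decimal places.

At z = 10.8 mm: the cube (footprint 15×11) is included at this height (perimeter 52.00 mm); the cylinder at (8.5, 14.5) is not intersected at this z (z outside [12, 15.5]); the cone at (16, -2) contributes a regular 32-gon of circumradius 10.150 (interpolated between r1=11 and r2=10 at t=0.850) (perimeter = 2·32·10.150·sin(180°/32) = 63.67 mm); Taking the first minus the rest: starting from the 15×11 cube, the cone at (16, -2) partially overlaps it — only the 52.19 mm² overlap (of its 321.58 mm²) is removed, clipping the outline — boundary = 47.90 mm. Overall, the cross-section is a single solid region. Total boundary length (outer) = 47.90 mm.

47.90 mm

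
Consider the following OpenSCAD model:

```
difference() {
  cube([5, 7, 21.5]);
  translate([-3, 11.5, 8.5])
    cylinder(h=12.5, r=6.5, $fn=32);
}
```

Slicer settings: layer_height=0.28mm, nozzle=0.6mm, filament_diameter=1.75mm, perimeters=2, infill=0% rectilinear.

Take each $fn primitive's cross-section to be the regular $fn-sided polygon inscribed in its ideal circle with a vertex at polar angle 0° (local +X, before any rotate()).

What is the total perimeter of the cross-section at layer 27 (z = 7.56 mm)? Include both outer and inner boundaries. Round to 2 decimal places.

At z = 7.56 mm: the cube (footprint 5×7) is included at this height (perimeter 24.00 mm); the cylinder at (-3, 11.5) is absent (z outside [8.5, 21]); Subtracting the remaining from the first: none of the subtracted shapes is present at this height, so the 5×7 cube is unchanged — boundary = 24.00 mm. Overall, the cross-section is a single solid region. Total boundary length (outer) = 24.00 mm.

24.00 mm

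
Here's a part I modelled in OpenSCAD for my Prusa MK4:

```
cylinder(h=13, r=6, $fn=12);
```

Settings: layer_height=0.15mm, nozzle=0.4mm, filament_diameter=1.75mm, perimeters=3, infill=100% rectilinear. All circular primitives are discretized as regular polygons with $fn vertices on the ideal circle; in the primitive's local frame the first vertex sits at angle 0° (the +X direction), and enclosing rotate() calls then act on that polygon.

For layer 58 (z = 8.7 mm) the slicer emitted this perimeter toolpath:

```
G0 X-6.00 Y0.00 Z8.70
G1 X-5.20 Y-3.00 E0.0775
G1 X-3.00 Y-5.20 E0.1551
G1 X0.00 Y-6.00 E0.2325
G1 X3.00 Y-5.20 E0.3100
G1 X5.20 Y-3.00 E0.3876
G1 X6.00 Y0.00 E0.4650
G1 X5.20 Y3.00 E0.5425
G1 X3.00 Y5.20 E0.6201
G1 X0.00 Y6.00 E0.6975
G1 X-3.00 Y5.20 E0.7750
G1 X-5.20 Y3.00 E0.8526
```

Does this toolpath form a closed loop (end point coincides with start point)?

no

Start point (G0): (-6.00, 0.00). End point (last G1): the path does not return to the start — open.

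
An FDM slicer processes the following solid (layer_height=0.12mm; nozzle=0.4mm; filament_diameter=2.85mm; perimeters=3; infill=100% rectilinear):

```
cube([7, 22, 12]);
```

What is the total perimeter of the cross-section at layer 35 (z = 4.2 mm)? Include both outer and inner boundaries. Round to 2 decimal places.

At z = 4.2 mm: the 7×22 cube contributes its full rectangle (perimeter 58.00 mm). Overall, the cross-section is a single solid region. Total boundary length (outer) = 58.00 mm.

58.00 mm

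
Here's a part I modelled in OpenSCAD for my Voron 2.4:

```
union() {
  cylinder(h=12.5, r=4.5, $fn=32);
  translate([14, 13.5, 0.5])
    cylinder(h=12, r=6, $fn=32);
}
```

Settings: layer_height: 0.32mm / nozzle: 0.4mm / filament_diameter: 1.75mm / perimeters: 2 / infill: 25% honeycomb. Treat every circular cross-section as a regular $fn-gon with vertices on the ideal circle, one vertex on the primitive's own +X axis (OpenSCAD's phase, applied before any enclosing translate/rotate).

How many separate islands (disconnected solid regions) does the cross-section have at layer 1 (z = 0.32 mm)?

1

At z = 0.32 mm: the r=4.5 cylinder contributes a regular 32-gon of circumradius 4.5; the cylinder at (14, 13.5) is not intersected at this z (z outside [0.5, 12.5]); Combining (union): only the r=4.5 cylinder is present, so the union is just that shape — 1 connected region. Overall, the cross-section is a single solid region. Island count = 1.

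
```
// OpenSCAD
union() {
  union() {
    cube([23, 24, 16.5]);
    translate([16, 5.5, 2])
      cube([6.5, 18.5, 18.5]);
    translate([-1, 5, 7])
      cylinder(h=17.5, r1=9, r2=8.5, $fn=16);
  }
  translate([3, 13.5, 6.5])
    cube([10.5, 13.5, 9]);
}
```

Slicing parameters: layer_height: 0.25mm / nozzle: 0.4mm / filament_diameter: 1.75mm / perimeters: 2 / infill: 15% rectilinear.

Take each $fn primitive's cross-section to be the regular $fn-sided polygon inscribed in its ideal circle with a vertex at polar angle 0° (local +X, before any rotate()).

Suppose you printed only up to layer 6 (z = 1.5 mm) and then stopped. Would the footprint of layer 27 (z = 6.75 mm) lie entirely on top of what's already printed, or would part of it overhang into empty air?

part overhangs

Compare the two slices. At z = 1.5: the 23×24 cube contributes its full rectangle (area 552.00 mm²); the cube at (16, 5.5) is not intersected at this z (z outside [2, 20.5]); the cone at (-1, 5) is absent (z outside [7, 24.5]); Merging all regions: only the 23×24 cube is present, so the union is just that shape — area = 552.00 mm²; the cube at (3, 13.5) is not intersected at this z (z outside [6.5, 15.5]); Merging all regions: only that combined region is present, so the union is just that shape — area = 552.00 mm². At z = 6.75: the cube (footprint 23×24) is included at this height (area 552.00 mm²); the cube at (16, 5.5) is present — its section is the full 6.5×18.5 rectangle (area 120.25 mm²); the cone at (-1, 5) is absent (z outside [7, 24.5]); Combining (union): the 6.5×18.5 cube at (16, 5.5) lies entirely inside the 23×24 cube, so the union is just the 23×24 cube — area = 552.00 mm²; the cube at (3, 13.5) (footprint 10.5×13.5) is included at this height (area 141.75 mm²); Taking the union: the regions partially overlap — summed areas 693.75 mm² minus the doubly-counted overlap 110.25 mm² gives 583.50 mm² — area = 583.50 mm². Checking containment: at z = 6.75 the cross-section extends beyond the z = 1.5 cross-section by about 31.50 mm².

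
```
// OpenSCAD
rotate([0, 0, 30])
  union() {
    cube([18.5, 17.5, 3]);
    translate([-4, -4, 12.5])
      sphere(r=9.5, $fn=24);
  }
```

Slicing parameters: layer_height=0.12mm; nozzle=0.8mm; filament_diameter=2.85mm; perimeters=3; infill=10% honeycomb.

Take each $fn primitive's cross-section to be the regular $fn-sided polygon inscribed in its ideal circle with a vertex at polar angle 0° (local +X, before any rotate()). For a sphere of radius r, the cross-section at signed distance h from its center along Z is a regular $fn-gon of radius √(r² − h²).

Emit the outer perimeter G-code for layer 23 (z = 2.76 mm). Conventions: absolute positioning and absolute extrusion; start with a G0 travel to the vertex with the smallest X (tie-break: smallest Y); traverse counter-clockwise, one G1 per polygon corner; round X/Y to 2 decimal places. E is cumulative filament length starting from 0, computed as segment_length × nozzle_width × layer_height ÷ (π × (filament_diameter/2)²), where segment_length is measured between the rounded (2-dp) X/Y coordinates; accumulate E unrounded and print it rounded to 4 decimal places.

At z = 2.76 mm: the cube (footprint 18.5×17.5) is included at this height; the sphere at (-4, -4) does not reach this height (|z−center|=9.740 > r=9.5); Merging all regions: only the 18.5×17.5 cube is present, so the union is just that shape — 1 connected region; (whole slice rotated 30° about Z — lengths, areas and connectivity unchanged). The outline is a single polygon with 4 vertices. Extrusion per mm of travel: 0.8 × 0.12 / (π × 1.425²) = 0.015048. Accumulating E over each segment gives final E = 1.0836.

G0 X-8.75 Y15.16 Z2.76
G1 X0.00 Y0.00 E0.2634
G1 X16.02 Y9.25 E0.5418
G1 X7.27 Y24.41 E0.8052
G1 X-8.75 Y15.16 E1.0836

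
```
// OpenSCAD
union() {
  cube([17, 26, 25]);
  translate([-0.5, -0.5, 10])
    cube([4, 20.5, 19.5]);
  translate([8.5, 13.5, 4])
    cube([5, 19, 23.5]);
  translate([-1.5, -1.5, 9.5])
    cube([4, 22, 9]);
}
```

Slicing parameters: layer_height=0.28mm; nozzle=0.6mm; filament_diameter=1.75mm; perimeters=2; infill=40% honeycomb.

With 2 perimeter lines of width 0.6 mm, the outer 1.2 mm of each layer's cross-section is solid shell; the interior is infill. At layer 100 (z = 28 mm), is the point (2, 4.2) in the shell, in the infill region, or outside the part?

At z = 28 mm: the cube is not intersected at this z (z outside [0, 25]); the 4×20.5 cube at (-0.5, -0.5) contributes its full rectangle; the cube at (8.5, 13.5) is not intersected at this z (z outside [4, 27.5]); the cube at (-1.5, -1.5) is not intersected at this z (z outside [9.5, 18.5]); Taking the union: only the 4×20.5 cube at (-0.5, -0.5) is present, so the union is just that shape — 1 connected region. Overall, the cross-section is a single solid region. The nearest boundary edge runs (3.50, -0.50)→(3.50, 20.00); distance from the point to it = 1.50 mm. The point is inside the cross-section and 1.50 mm from the nearest boundary — more than the 1.2 mm shell width (2 × 0.6), so it's in the infill interior.

infill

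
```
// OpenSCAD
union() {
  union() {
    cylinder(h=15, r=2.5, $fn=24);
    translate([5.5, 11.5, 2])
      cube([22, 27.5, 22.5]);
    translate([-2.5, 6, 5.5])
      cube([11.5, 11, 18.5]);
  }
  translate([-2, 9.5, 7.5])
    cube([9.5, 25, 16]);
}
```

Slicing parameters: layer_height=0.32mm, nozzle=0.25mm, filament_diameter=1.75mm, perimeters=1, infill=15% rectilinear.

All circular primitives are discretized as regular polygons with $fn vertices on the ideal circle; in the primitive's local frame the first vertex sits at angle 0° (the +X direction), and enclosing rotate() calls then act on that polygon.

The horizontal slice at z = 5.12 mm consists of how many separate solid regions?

At z = 5.12 mm: the r=2.5 cylinder gives a regular 24-gon of circumradius 2.5 (constant along its height); the 22×27.5 cube at (5.5, 11.5) contributes its full rectangle; the cube at (-2.5, 6) is absent (z outside [5.5, 24]); Merging all regions: the 2 present regions are separate (no shared area or edge), so areas and boundary lengths simply add and each stays a separate island — 2 connected regions; the cube at (-2, 9.5) does not reach this height (z outside [7.5, 23.5]); Taking the union: only that combined region is present, so the union is just that shape — 2 connected regions. The result has 2 disconnected regions.

2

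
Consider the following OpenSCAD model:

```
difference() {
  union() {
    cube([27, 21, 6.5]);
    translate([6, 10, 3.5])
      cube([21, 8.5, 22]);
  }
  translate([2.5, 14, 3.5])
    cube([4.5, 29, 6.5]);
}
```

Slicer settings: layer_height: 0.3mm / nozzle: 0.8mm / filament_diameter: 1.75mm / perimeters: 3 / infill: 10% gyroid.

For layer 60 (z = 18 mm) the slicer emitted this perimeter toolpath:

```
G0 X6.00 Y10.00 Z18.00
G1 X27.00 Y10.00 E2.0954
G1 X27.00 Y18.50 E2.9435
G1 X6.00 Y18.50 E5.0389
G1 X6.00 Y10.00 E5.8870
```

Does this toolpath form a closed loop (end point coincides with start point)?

yes

Start point (G0): (6.00, 10.00). End point (last G1): the path returns to the start — closed.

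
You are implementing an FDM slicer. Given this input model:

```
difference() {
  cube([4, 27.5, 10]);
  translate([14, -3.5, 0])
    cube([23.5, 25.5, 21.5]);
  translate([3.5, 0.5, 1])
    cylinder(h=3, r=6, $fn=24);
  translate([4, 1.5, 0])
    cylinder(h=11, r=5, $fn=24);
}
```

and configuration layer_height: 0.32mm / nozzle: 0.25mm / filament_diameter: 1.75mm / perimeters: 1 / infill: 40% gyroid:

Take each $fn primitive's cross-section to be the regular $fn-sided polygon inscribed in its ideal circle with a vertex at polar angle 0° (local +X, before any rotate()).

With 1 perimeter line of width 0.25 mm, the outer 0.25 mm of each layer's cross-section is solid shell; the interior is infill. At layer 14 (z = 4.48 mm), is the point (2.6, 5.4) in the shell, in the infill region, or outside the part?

At z = 4.48 mm: the 4×27.5 cube contributes its full rectangle; the 23.5×25.5 cube at (14, -3.5) contributes its full rectangle; the cylinder at (3.5, 0.5) is not intersected at this z (z outside [1, 4]); the r=5 cylinder at (4, 1.5) gives a regular 24-gon of circumradius 5 (constant along its height); Taking the first minus the rest: starting from the 4×27.5 cube, the 23.5×25.5 cube at (14, -3.5) misses the remaining region (no effect); the r=5 cylinder at (4, 1.5) partially overlaps it — only the 23.46 mm² overlap (of its 77.65 mm²) is removed, clipping the outline — 1 connected region. Overall, the cross-section is a single solid region. The nearest boundary edge runs (2.71, 6.33)→(1.50, 5.83); distance from the point to it = 0.82 mm. The point is not inside any of the regions above, so it lies outside the cross-section (0.82 mm from the nearest boundary).

outside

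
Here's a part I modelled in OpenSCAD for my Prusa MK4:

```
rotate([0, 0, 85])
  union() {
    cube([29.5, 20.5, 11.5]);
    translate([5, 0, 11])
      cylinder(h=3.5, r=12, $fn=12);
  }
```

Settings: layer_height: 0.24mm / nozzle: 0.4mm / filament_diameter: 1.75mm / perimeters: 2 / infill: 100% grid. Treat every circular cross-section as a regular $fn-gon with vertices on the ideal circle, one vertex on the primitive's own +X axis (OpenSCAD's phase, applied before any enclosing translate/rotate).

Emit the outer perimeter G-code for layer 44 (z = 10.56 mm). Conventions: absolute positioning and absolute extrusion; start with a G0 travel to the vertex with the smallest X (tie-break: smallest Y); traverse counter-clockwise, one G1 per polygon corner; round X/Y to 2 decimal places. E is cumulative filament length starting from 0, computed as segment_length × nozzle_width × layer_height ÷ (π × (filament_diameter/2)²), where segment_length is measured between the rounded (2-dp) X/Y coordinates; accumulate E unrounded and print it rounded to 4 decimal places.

G0 X-20.42 Y1.79 Z10.56
G1 X0.00 Y0.00 E0.8181
G1 X2.57 Y29.39 E1.9956
G1 X-17.85 Y31.17 E2.8137
G1 X-20.42 Y1.79 E3.9908

At z = 10.56 mm: the 29.5×20.5 cube contributes its full rectangle; the cylinder at (5, 0) is absent (z outside [11, 14.5]); Combining (union): only the 29.5×20.5 cube is present, so the union is just that shape — 1 connected region; (whole slice rotated 85° about Z — lengths, areas and connectivity unchanged). The outline is a single polygon with 4 vertices. Extrusion per mm of travel: 0.4 × 0.24 / (π × 0.875²) = 0.039912. Accumulating E over each segment gives final E = 3.9908.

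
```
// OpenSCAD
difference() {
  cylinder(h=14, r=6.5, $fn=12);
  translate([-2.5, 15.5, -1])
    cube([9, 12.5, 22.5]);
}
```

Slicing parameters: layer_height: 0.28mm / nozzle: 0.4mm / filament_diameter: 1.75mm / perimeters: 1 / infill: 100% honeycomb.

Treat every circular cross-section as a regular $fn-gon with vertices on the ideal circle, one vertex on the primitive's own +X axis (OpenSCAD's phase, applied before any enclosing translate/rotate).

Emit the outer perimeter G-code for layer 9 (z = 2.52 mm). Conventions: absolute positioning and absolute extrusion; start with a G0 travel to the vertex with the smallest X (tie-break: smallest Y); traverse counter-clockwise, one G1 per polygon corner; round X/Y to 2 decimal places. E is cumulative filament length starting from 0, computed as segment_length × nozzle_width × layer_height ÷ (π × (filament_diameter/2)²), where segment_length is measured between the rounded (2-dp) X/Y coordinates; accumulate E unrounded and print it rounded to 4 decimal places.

At z = 2.52 mm: the cylinder: section is a regular 12-gon, circumradius r=6.5; the cube at (-2.5, 15.5) is present — its section is the full 9×12.5 rectangle; Subtracting the remaining from the first: starting from the r=6.5 cylinder, the 9×12.5 cube at (-2.5, 15.5) misses the remaining region (no effect) — 1 connected region. The outline is a single polygon with 12 vertices. Extrusion per mm of travel: 0.4 × 0.28 / (π × 0.875²) = 0.046564. Accumulating E over each segment gives final E = 1.8802.

G0 X-6.50 Y0.00 Z2.52
G1 X-5.63 Y-3.25 E0.1567
G1 X-3.25 Y-5.63 E0.3134
G1 X0.00 Y-6.50 E0.4701
G1 X3.25 Y-5.63 E0.6267
G1 X5.63 Y-3.25 E0.7834
G1 X6.50 Y0.00 E0.9401
G1 X5.63 Y3.25 E1.0968
G1 X3.25 Y5.63 E1.2535
G1 X0.00 Y6.50 E1.4102
G1 X-3.25 Y5.63 E1.5668
G1 X-5.63 Y3.25 E1.7235
G1 X-6.50 Y0.00 E1.8802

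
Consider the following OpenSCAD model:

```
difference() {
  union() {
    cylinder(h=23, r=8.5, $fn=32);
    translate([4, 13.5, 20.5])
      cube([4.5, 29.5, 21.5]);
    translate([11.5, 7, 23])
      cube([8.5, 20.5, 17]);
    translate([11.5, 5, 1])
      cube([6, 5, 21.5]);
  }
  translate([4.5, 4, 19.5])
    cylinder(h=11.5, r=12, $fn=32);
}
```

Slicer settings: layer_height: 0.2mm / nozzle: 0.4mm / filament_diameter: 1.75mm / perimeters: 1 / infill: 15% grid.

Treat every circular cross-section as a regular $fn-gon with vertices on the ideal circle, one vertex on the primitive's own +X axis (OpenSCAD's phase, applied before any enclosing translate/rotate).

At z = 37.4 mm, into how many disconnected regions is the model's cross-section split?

2

At z = 37.4 mm: the cylinder does not reach this height (z outside [0, 23]); the cube at (4, 13.5) is present — its section is the full 4.5×29.5 rectangle; the cube at (11.5, 7) (footprint 8.5×20.5) is included at this height; the cube at (11.5, 5) is not intersected at this z (z outside [1, 22.5]); Combining (union): the 2 present regions are separate (no shared area or edge), so areas and boundary lengths simply add and each stays a separate island — 2 connected regions; the cylinder at (4.5, 4) does not reach this height (z outside [19.5, 31]); After the difference (first − rest): none of the subtracted shapes is present at this height, so the result so far is unchanged — 2 connected regions. The result has 2 disconnected regions.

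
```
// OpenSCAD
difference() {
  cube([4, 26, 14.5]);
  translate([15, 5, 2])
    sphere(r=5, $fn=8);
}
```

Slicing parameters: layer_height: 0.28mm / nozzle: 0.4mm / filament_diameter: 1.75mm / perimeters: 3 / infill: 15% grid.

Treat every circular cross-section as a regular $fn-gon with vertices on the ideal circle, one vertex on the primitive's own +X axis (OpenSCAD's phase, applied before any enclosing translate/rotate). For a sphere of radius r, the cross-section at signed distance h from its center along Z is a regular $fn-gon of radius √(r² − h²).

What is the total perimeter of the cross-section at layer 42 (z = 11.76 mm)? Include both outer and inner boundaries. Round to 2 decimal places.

At z = 11.76 mm: the cube (footprint 4×26) is included at this height (perimeter 60.00 mm); the sphere at (15, 5) is absent (|z−center|=9.760 > r=5); After the difference (first − rest): none of the subtracted shapes is present at this height, so the 4×26 cube is unchanged — boundary = 60.00 mm. Overall, the cross-section is a single solid region. Total boundary length (outer) = 60.00 mm.

60.00 mm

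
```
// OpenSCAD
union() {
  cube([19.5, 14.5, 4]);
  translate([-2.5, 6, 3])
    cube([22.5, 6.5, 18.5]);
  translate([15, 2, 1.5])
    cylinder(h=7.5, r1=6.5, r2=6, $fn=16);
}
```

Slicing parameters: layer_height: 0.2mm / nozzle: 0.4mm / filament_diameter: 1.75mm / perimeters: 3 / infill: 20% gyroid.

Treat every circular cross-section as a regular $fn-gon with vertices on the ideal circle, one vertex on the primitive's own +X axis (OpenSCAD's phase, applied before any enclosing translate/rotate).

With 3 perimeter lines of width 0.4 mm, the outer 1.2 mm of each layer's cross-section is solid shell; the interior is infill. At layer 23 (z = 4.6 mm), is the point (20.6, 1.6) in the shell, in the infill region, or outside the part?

shell

At z = 4.6 mm: the cube does not reach this height (z outside [0, 4]); the cube at (-2.5, 6) (footprint 22.5×6.5) is included at this height; the cone at (15, 2) (r1=6.5→r2=6) has section circumradius 6.293 here — a regular 16-gon; Taking the union: the regions partially overlap (shared area 14.65 mm²), so overlapping operands fuse into one piece — 1 connected region. Overall, the cross-section is a single solid region. The nearest boundary edge runs (21.29, 2.00)→(20.81, -0.41); distance from the point to it = 0.60 mm. The point is inside the cross-section, 0.60 mm from the nearest boundary — within the 1.2 mm shell band (3 × 0.4).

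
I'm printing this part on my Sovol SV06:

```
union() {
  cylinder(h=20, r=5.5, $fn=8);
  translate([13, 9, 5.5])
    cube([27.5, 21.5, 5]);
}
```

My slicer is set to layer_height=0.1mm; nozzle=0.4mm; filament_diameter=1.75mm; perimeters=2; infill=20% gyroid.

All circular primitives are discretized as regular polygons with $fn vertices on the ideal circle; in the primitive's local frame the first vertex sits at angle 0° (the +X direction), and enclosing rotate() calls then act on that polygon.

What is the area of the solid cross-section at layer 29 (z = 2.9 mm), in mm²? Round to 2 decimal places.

At z = 2.9 mm: the r=5.5 cylinder gives a regular 8-gon of circumradius 5.5 (constant along its height) (area = (8/2)·5.500²·sin(360°/8) = 85.56 mm²); the cube at (13, 9) is not intersected at this z (z outside [5.5, 10.5]); Taking the union: only the r=5.5 cylinder is present, so the union is just that shape — area = 85.56 mm². Overall, the cross-section is a single solid region. Net area = 85.56 mm².

85.56 mm²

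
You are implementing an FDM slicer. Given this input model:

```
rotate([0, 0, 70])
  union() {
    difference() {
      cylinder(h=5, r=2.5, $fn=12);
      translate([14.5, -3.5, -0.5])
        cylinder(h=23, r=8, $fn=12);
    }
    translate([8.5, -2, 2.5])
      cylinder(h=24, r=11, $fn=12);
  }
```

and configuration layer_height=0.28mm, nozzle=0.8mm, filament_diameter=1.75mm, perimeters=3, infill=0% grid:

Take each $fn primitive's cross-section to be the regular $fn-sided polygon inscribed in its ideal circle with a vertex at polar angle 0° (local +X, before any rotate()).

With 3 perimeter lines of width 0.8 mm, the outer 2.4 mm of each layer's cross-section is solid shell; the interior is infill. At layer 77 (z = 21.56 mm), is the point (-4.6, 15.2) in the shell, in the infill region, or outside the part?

At z = 21.56 mm: the cylinder does not reach this height (z outside [0, 5]); the r=8 cylinder at (14.5, -3.5) contributes a regular 12-gon of circumradius 8; Subtracting the remaining from the first: the first operand is absent here, so nothing remains; the cylinder at (8.5, -2): section is a regular 12-gon, circumradius r=11; Combining (union): only the r=11 cylinder at (8.5, -2) is present, so the union is just that shape — 1 connected region; (rotated 70° about Z; rotation is an isometry so areas/perimeters/island counts are preserved). Overall, the cross-section is a single solid region. Undo the 70° rotation: the query point maps to (12.710, 9.521) in the un-rotated model frame. The nearest boundary edge runs (14.00, 7.53)→(8.50, 9.00); distance from the point to it = 1.59 mm. The point is not inside any of the regions above, so it lies outside the cross-section (1.59 mm from the nearest boundary).

outside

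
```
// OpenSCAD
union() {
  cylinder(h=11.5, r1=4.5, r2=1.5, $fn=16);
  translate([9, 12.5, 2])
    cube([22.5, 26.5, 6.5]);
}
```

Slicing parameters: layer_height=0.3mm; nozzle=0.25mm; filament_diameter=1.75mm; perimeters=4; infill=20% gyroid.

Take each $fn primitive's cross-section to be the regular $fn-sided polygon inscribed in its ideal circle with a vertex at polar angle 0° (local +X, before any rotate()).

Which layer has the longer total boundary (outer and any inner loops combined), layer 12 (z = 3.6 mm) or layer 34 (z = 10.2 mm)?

Layer 12 (z = 3.6): the cone: at t=0.313 of its height the radius interpolates to r₁+(r₂−r₁)t = 3.561, giving a regular 16-gon of that circumradius (perimeter = 2·16·3.561·sin(180°/16) = 22.23 mm); the 22.5×26.5 cube at (9, 12.5) contributes its full rectangle (perimeter 98.00 mm); Merging all regions: the 2 present regions are separate (no shared area or edge), so areas and boundary lengths simply add and each stays a separate island — boundary = 120.23 mm. So its perimeter = 120.23 mm. Layer 34 (z = 10.2): the cone contributes a regular 16-gon of circumradius 1.839 (interpolated between r1=4.5 and r2=1.5 at t=0.887) (perimeter = 2·16·1.839·sin(180°/16) = 11.48 mm); the cube at (9, 12.5) is not intersected at this z (z outside [2, 8.5]); Combining (union): only the cone is present, so the union is just that shape — boundary = 11.48 mm. So its perimeter = 11.48 mm. Layer 12 is larger (120.23 vs 11.48 mm).

layer 12 (z = 3.6 mm)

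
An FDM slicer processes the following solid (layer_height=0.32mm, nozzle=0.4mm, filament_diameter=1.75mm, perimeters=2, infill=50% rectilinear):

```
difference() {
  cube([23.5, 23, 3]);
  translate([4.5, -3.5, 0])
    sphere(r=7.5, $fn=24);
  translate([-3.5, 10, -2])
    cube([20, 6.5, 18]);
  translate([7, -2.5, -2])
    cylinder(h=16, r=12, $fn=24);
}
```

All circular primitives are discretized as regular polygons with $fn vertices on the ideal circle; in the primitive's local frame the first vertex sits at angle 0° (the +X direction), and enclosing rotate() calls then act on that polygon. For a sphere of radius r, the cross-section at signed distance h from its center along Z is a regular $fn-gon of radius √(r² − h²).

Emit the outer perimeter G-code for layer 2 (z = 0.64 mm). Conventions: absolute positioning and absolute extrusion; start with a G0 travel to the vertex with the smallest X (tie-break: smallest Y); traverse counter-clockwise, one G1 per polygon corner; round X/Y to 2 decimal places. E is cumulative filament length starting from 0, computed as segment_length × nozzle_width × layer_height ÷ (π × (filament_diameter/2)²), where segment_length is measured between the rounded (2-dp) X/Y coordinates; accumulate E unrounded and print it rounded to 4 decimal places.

G0 X0.00 Y7.12 Z0.64
G1 X1.00 Y7.89 E0.0672
G1 X3.89 Y9.09 E0.2337
G1 X7.00 Y9.50 E0.4006
G1 X10.11 Y9.09 E0.5676
G1 X13.00 Y7.89 E0.7341
G1 X15.49 Y5.99 E0.9008
G1 X17.39 Y3.50 E1.0674
G1 X18.59 Y0.61 E1.2340
G1 X18.67 Y0.00 E1.2667
G1 X23.50 Y0.00 E1.5237
G1 X23.50 Y23.00 E2.7477
G1 X0.00 Y23.00 E3.9983
G1 X0.00 Y16.50 E4.3442
G1 X16.50 Y16.50 E5.2223
G1 X16.50 Y10.00 E5.5682
G1 X0.00 Y10.00 E6.4462
G1 X0.00 Y7.12 E6.5995

At z = 0.64 mm: the cube is present — its section is the full 23.5×23 rectangle; the r=7.5 sphere at (4.5, -3.5) contributes a regular 24-gon of circumradius √(7.5²−0.64²) = 7.473; the 20×6.5 cube at (-3.5, 10) contributes its full rectangle; the r=12 cylinder at (7, -2.5) contributes a regular 24-gon of circumradius 12; Taking the first minus the rest: starting from the 23.5×23 cube, the r=7.5 sphere at (4.5, -3.5) partially overlaps it — only the 33.87 mm² overlap (of its 173.43 mm²) is removed, clipping the outline; the 20×6.5 cube at (-3.5, 10) partially overlaps it — only the 107.25 mm² overlap (of its 130.00 mm²) is removed, clipping the outline; the r=12 cylinder at (7, -2.5) partially overlaps it — only the 109.31 mm² overlap (of its 447.24 mm²) is removed, clipping the outline — 1 connected region. The outline is a single polygon with 17 vertices. Extrusion per mm of travel: 0.4 × 0.32 / (π × 0.875²) = 0.053216. Accumulating E over each segment gives final E = 6.5995.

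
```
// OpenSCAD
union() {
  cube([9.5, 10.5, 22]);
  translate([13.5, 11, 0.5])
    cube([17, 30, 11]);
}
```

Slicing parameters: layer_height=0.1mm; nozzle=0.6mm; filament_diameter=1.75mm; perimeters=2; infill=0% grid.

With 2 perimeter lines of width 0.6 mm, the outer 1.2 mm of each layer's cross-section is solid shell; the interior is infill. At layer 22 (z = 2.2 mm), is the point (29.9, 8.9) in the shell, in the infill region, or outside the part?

At z = 2.2 mm: the 9.5×10.5 cube contributes its full rectangle; the cube at (13.5, 11) is present — its section is the full 17×30 rectangle; Merging all regions: the 2 present regions are separate (no shared area or edge), so areas and boundary lengths simply add and each stays a separate island — 2 connected regions. Overall, the cross-section has 2 separate islands. The nearest boundary edge runs (30.50, 11.00)→(13.50, 11.00); distance from the point to it = 2.10 mm. The point is not inside any of the regions above, so it lies outside the cross-section (2.10 mm from the nearest boundary).

outside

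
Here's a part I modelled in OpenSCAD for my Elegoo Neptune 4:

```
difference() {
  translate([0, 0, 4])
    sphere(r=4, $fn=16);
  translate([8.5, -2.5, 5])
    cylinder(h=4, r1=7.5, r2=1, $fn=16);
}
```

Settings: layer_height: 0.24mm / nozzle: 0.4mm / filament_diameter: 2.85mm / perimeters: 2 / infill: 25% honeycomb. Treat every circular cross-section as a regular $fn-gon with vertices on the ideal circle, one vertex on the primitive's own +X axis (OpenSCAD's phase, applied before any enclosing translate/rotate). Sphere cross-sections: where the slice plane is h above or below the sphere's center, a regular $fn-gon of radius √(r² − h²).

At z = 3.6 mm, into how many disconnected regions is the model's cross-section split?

1

At z = 3.6 mm: the r=4 sphere contributes a regular 16-gon of circumradius √(4²−0.4²) = 3.980; the cone at (8.5, -2.5) is absent (z outside [5, 9]); Subtracting the remaining from the first: none of the subtracted shapes is present at this height, so the r=4 sphere is unchanged — 1 connected region. The result has 1 disconnected region.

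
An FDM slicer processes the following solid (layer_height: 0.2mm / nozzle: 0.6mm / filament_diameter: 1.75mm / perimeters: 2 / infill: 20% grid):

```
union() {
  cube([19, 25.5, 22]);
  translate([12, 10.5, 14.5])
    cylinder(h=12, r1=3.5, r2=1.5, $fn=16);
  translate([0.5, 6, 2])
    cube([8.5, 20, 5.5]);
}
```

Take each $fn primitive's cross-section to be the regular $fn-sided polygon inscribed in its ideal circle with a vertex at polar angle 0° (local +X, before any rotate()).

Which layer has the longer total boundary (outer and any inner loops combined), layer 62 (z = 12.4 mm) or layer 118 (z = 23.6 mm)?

layer 62 (z = 12.4 mm)

Layer 62 (z = 12.4): the cube is present — its section is the full 19×25.5 rectangle (perimeter 89.00 mm); the cone at (12, 10.5) does not reach this height (z outside [14.5, 26.5]); the cube at (0.5, 6) is not intersected at this z (z outside [2, 7.5]); Combining (union): only the 19×25.5 cube is present, so the union is just that shape — boundary = 89.00 mm. So its perimeter = 89.00 mm. Layer 118 (z = 23.6): the cube is not intersected at this z (z outside [0, 22]); the cone at (12, 10.5) (r1=3.5→r2=1.5) has section circumradius 1.983 here — a regular 16-gon (perimeter = 2·16·1.983·sin(180°/16) = 12.38 mm); the cube at (0.5, 6) does not reach this height (z outside [2, 7.5]); Taking the union: only the cone at (12, 10.5) is present, so the union is just that shape — boundary = 12.38 mm. So its perimeter = 12.38 mm. Layer 62 is larger (89.00 vs 12.38 mm).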